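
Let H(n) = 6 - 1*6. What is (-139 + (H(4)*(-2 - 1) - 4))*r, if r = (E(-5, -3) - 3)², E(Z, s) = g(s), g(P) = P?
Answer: -5148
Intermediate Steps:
E(Z, s) = s
r = 36 (r = (-3 - 3)² = (-6)² = 36)
H(n) = 0 (H(n) = 6 - 6 = 0)
(-139 + (H(4)*(-2 - 1) - 4))*r = (-139 + (0*(-2 - 1) - 4))*36 = (-139 + (0*(-3) - 4))*36 = (-139 + (0 - 4))*36 = (-139 - 4)*36 = -143*36 = -5148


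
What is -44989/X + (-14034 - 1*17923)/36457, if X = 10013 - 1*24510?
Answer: 168126192/75502447 ≈ 2.2268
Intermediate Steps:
X = -14497 (X = 10013 - 24510 = -14497)
-44989/X + (-14034 - 1*17923)/36457 = -44989/(-14497) + (-14034 - 1*17923)/36457 = -44989*(-1/14497) + (-14034 - 17923)*(1/36457) = 6427/2071 - 31957*1/36457 = 6427/2071 - 31957/36457 = 168126192/75502447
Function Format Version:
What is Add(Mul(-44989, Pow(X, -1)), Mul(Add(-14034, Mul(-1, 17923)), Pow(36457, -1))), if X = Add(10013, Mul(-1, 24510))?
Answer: Rational(168126192, 75502447) ≈ 2.2268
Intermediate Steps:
X = -14497 (X = Add(10013, -24510) = -14497)
Add(Mul(-44989, Pow(X, -1)), Mul(Add(-14034, Mul(-1, 17923)), Pow(36457, -1))) = Add(Mul(-44989, Pow(-14497, -1)), Mul(Add(-14034, Mul(-1, 17923)), Pow(36457, -1))) = Add(Mul(-44989, Rational(-1, 14497)), Mul(Add(-14034, -17923), Rational(1, 36457))) = Add(Rational(6427, 2071), Mul(-31957, Rational(1, 36457))) = Add(Rational(6427, 2071), Rational(-31957, 36457)) = Rational(168126192, 75502447)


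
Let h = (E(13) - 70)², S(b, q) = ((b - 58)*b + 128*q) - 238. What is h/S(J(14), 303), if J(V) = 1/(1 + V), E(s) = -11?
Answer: 1476225/8671981 ≈ 0.17023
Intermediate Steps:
S(b, q) = -238 + 128*q + b*(-58 + b) (S(b, q) = ((-58 + b)*b + 128*q) - 238 = (b*(-58 + b) + 128*q) - 238 = (128*q + b*(-58 + b)) - 238 = -238 + 128*q + b*(-58 + b))
h = 6561 (h = (-11 - 70)² = (-81)² = 6561)
h/S(J(14), 303) = 6561/(-238 + (1/(1 + 14))² - 58/(1 + 14) + 128*303) = 6561/(-238 + (1/15)² - 58/15 + 38784) = 6561/(-238 + (1/15)² - 58*1/15 + 38784) = 6561/(-238 + 1/225 - 58/15 + 38784) = 6561/(8671981/225) = 6561*(225/8671981) = 1476225/8671981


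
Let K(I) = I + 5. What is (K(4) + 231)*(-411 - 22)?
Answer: -103920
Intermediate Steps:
K(I) = 5 + I
(K(4) + 231)*(-411 - 22) = ((5 + 4) + 231)*(-411 - 22) = (9 + 231)*(-433) = 240*(-433) = -103920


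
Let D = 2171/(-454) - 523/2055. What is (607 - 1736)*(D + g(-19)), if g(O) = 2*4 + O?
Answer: 16891552693/932970 ≈ 18105.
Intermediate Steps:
D = -4698847/932970 (D = 2171*(-1/454) - 523*1/2055 = -2171/454 - 523/2055 = -4698847/932970 ≈ -5.0364)
g(O) = 8 + O
(607 - 1736)*(D + g(-19)) = (607 - 1736)*(-4698847/932970 + (8 - 19)) = -1129*(-4698847/932970 - 11) = -1129*(-14961517/932970) = 16891552693/932970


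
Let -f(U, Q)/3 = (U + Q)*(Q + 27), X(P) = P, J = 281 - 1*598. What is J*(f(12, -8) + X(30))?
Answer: 62766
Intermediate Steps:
J = -317 (J = 281 - 598 = -317)
f(U, Q) = -3*(27 + Q)*(Q + U) (f(U, Q) = -3*(U + Q)*(Q + 27) = -3*(Q + U)*(27 + Q) = -3*(27 + Q)*(Q + U))
J*(f(12, -8) + X(30)) = -317*((-81*(-8) - 81*12 - 3*(-8)² - 3*(-8)*12) + 30) = -317*((648 - 972 - 3*64 + 288) + 30) = -317*((648 - 972 - 192 + 288) + 30) = -317*(-228 + 30) = -317*(-198) = 62766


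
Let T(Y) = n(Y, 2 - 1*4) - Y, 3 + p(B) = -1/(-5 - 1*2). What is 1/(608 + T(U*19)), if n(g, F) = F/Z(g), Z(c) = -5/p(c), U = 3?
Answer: 7/3849 ≈ 0.0018187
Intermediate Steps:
p(B) = -20/7 (p(B) = -3 - 1/(-5 - 1*2) = -3 - 1/(-5 - 2) = -3 - 1/(-7) = -3 - 1*(-⅐) = -3 + ⅐ = -20/7)
Z(c) = 7/4 (Z(c) = -5/(-20/7) = -5*(-7/20) = 7/4)
n(g, F) = 4*F/7 (n(g, F) = F/(7/4) = F*(4/7) = 4*F/7)
T(Y) = -8/7 - Y (T(Y) = 4*(2 - 1*4)/7 - Y = 4*(2 - 4)/7 - Y = (4/7)*(-2) - Y = -8/7 - Y)
1/(608 + T(U*19)) = 1/(608 + (-8/7 - 3*19)) = 1/(608 + (-8/7 - 1*57)) = 1/(608 + (-8/7 - 57)) = 1/(608 - 407/7) = 1/(3849/7) = 7/3849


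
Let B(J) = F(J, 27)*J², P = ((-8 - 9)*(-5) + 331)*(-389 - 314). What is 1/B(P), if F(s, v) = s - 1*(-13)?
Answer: -1/25010746886794240 ≈ -3.9983e-17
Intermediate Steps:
F(s, v) = 13 + s (F(s, v) = s + 13 = 13 + s)
P = -292448 (P = (-17*(-5) + 331)*(-703) = (85 + 331)*(-703) = 416*(-703) = -292448)
B(J) = J²*(13 + J) (B(J) = (13 + J)*J² = J²*(13 + J))
1/B(P) = 1/((-292448)²*(13 - 292448)) = 1/(85525832704*(-292435)) = 1/(-25010746886794240) = -1/25010746886794240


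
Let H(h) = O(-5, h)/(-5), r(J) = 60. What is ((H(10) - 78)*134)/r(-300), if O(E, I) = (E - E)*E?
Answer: -871/5 ≈ -174.20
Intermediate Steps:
O(E, I) = 0 (O(E, I) = 0*E = 0)
H(h) = 0 (H(h) = 0/(-5) = 0*(-⅕) = 0)
((H(10) - 78)*134)/r(-300) = ((0 - 78)*134)/60 = -78*134*(1/60) = -10452*1/60 = -871/5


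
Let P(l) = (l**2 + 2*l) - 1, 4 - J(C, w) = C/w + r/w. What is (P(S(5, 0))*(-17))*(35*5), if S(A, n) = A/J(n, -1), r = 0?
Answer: -145775/16 ≈ -9110.9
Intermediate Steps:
J(C, w) = 4 - C/w (J(C, w) = 4 - (C/w + 0/w) = 4 - (C/w + 0) = 4 - C/w)
S(A, n) = A/(4 + n) (S(A, n) = A/(4 - 1*n/(-1)) = A/(4 - 1*n*(-1)) = A/(4 + n))
P(l) = -1 + l**2 + 2*l
(P(S(5, 0))*(-17))*(35*5) = ((-1 + (5/(4 + 0))**2 + 2*(5/(4 + 0)))*(-17))*(35*5) = ((-1 + (5/4)**2 + 2*(5/4))*(-17))*175 = ((-1 + 25/16 + 5/2)*(-17))*175 = ((49/16)*(-17))*175 = -833/16*175 = -145775/16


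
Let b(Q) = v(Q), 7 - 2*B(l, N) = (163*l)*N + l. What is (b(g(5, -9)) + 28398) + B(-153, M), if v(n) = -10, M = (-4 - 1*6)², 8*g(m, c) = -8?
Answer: 1275418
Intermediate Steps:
g(m, c) = -1 (g(m, c) = (⅛)*(-8) = -1)
M = 100 (M = (-4 - 6)² = (-10)² = 100)
B(l, N) = 7/2 - l/2 - 163*N*l/2 (B(l, N) = 7/2 - ((163*l)*N + l)/2 = 7/2 - (163*N*l + l)/2 = 7/2 - (l + 163*N*l)/2 = 7/2 + (-l/2 - 163*N*l/2) = 7/2 - l/2 - 163*N*l/2)
b(Q) = -10
(b(g(5, -9)) + 28398) + B(-153, M) = (-10 + 28398) + (7/2 - ½*(-153) - 163/2*100*(-153)) = 28388 + (7/2 + 153/2 + 1246950) = 28388 + 1247030 = 1275418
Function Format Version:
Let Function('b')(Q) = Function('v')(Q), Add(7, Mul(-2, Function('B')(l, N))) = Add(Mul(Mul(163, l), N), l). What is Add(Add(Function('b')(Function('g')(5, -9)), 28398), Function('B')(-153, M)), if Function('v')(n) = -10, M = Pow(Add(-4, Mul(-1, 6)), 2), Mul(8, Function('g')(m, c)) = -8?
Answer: 1275418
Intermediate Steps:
Function('g')(m, c) = -1 (Function('g')(m, c) = Mul(Rational(1, 8), -8) = -1)
M = 100 (M = Pow(Add(-4, -6), 2) = Pow(-10, 2) = 100)
Function('B')(l, N) = Add(Rational(7, 2), Mul(Rational(-1, 2), l), Mul(Rational(-163, 2), N, l)) (Function('B')(l, N) = Add(Rational(7, 2), Mul(Rational(-1, 2), Add(Mul(Mul(163, l), N), l))) = Add(Rational(7, 2), Mul(Rational(-1, 2), Add(Mul(163, N, l), l))) = Add(Rational(7, 2), Mul(Rational(-1, 2), Add(l, Mul(163, N, l)))) = Add(Rational(7, 2), Add(Mul(Rational(-1, 2), l), Mul(Rational(-163, 2), N, l))) = Add(Rational(7, 2), Mul(Rational(-1, 2), l), Mul(Rational(-163, 2), N, l)))
Function('b')(Q) = -10
Add(Add(Function('b')(Function('g')(5, -9)), 28398), Function('B')(-153, M)) = Add(Add(-10, 28398), Add(Rational(7, 2), Mul(Rational(-1, 2), -153), Mul(Rational(-163, 2), 100, -153))) = Add(28388, Add(Rational(7, 2), Rational(153, 2), 1246950)) = Add(28388, 1247030) = 1275418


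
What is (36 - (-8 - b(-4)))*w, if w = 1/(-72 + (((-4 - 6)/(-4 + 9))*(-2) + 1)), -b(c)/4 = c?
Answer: -60/67 ≈ -0.89552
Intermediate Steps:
b(c) = -4*c
w = -1/67 (w = 1/(-72 + (-10/5*(-2) + 1)) = 1/(-72 + (-10*⅕*(-2) + 1)) = 1/(-72 + (-2*(-2) + 1)) = 1/(-72 + (4 + 1)) = 1/(-72 + 5) = 1/(-67) = -1/67 ≈ -0.014925)
(36 - (-8 - b(-4)))*w = (36 - (-8 - (-4)*(-4)))*(-1/67) = (36 - (-8 - 1*16))*(-1/67) = (36 - (-8 - 16))*(-1/67) = (36 - 1*(-24))*(-1/67) = (36 + 24)*(-1/67) = 60*(-1/67) = -60/67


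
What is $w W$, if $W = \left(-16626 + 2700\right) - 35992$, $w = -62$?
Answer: $3094916$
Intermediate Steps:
$W = -49918$ ($W = -13926 - 35992 = -49918$)
$w W = \left(-62\right) \left(-49918\right) = 3094916$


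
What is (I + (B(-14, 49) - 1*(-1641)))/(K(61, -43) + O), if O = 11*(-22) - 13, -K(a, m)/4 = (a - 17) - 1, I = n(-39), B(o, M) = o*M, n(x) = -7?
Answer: -948/427 ≈ -2.2201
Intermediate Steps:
B(o, M) = M*o
I = -7
K(a, m) = 72 - 4*a (K(a, m) = -4*((a - 17) - 1) = -4*((-17 + a) - 1) = -4*(-18 + a) = 72 - 4*a)
O = -255 (O = -242 - 13 = -255)
(I + (B(-14, 49) - 1*(-1641)))/(K(61, -43) + O) = (-7 + (49*(-14) - 1*(-1641)))/((72 - 4*61) - 255) = (-7 + (-686 + 1641))/((72 - 244) - 255) = (-7 + 955)/(-172 - 255) = 948/(-427) = 948*(-1/427) = -948/427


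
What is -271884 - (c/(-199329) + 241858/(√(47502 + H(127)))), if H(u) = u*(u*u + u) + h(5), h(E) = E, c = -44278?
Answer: -4168800778/15333 - 241858*√2112019/2112019 ≈ -2.7205e+5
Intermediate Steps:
H(u) = 5 + u*(u + u²) (H(u) = u*(u*u + u) + 5 = u*(u² + u) + 5 = u*(u + u²) + 5 = 5 + u*(u + u²))
-271884 - (c/(-199329) + 241858/(√(47502 + H(127)))) = -271884 - (-44278/(-199329) + 241858/(√(47502 + (5 + 127² + 127³)))) = -271884 - (-44278*(-1/199329) + 241858/(√(47502 + (5 + 16129 + 2048383)))) = -271884 - (3406/15333 + 241858/(√(47502 + 2064517))) = -271884 - (3406/15333 + 241858/(√2112019)) = -271884 - (3406/15333 + 241858*(√2112019/2112019)) = -271884 - (3406/15333 + 241858*√2112019/2112019) = -271884 + (-3406/15333 - 241858*√2112019/2112019) = -4168800778/15333 - 241858*√2112019/2112019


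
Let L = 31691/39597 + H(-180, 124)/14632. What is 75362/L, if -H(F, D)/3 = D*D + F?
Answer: -162923449836/5005393 ≈ -32550.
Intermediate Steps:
H(F, D) = -3*F - 3*D**2 (H(F, D) = -3*(D*D + F) = -3*(D**2 + F) = -3*(F + D**2) = -3*F - 3*D**2)
L = -5005393/2161878 (L = 31691/39597 + (-3*(-180) - 3*124**2)/14632 = 31691*(1/39597) + (540 - 3*15376)*(1/14632) = 473/591 + (540 - 46128)*(1/14632) = 473/591 - 45588*1/14632 = 473/591 - 11397/3658 = -5005393/2161878 ≈ -2.3153)
75362/L = 75362/(-5005393/2161878) = 75362*(-2161878/5005393) = -162923449836/5005393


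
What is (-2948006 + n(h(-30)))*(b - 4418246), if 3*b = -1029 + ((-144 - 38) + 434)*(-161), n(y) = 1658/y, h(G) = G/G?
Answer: 13058547273324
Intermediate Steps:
h(G) = 1
b = -13867 (b = (-1029 + ((-144 - 38) + 434)*(-161))/3 = (-1029 + (-182 + 434)*(-161))/3 = (-1029 + 252*(-161))/3 = (-1029 - 40572)/3 = (1/3)*(-41601) = -13867)
(-2948006 + n(h(-30)))*(b - 4418246) = (-2948006 + 1658/1)*(-13867 - 4418246) = (-2948006 + 1658*1)*(-4432113) = (-2948006 + 1658)*(-4432113) = -2946348*(-4432113) = 13058547273324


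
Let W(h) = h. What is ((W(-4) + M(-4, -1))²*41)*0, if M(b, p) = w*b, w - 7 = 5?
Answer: 0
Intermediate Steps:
w = 12 (w = 7 + 5 = 12)
M(b, p) = 12*b
((W(-4) + M(-4, -1))²*41)*0 = ((-4 + 12*(-4))²*41)*0 = ((-4 - 48)²*41)*0 = ((-52)²*41)*0 = (2704*41)*0 = 110864*0 = 0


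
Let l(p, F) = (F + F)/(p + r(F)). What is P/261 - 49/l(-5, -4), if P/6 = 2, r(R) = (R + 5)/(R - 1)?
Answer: -55339/1740 ≈ -31.804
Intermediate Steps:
r(R) = (5 + R)/(-1 + R)
P = 12 (P = 6*2 = 12)
l(p, F) = 2*F/(p + (5 + F)/(-1 + F)) (l(p, F) = (F + F)/(p + (5 + F)/(-1 + F)) = (2*F)/(p + (5 + F)/(-1 + F)) = 2*F/(p + (5 + F)/(-1 + F)))
P/261 - 49/l(-5, -4) = 12/261 - 49*(-(5 - 4 - 5*(-1 - 4))/(8*(-1 - 4))) = 12*(1/261) - 49/(2*(-4)*(-5)/(5 - 4 - 5*(-5))) = 4/87 - 49/(2*(-4)*(-5)/(5 - 4 + 25)) = 4/87 - 49/(2*(-4)*(-5)/26) = 4/87 - 49/(2*(-4)*(1/26)*(-5)) = 4/87 - 49/20/13 = 4/87 - 49*13/20 = 4/87 - 637/20 = -55339/1740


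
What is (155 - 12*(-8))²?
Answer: 63001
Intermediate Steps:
(155 - 12*(-8))² = (155 + 96)² = 251² = 63001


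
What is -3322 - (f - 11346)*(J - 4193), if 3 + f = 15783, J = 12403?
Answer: -36406462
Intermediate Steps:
f = 15780 (f = -3 + 15783 = 15780)
-3322 - (f - 11346)*(J - 4193) = -3322 - (15780 - 11346)*(12403 - 4193) = -3322 - 4434*8210 = -3322 - 1*36403140 = -3322 - 36403140 = -36406462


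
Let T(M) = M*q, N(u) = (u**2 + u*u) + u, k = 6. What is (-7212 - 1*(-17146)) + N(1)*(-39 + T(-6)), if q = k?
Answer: 9709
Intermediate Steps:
q = 6
N(u) = u + 2*u**2 (N(u) = (u**2 + u**2) + u = 2*u**2 + u = u + 2*u**2)
T(M) = 6*M (T(M) = M*6 = 6*M)
(-7212 - 1*(-17146)) + N(1)*(-39 + T(-6)) = (-7212 - 1*(-17146)) + (1*(1 + 2*1))*(-39 + 6*(-6)) = (-7212 + 17146) + (1*(1 + 2))*(-39 - 36) = 9934 + (1*3)*(-75) = 9934 + 3*(-75) = 9934 - 225 = 9709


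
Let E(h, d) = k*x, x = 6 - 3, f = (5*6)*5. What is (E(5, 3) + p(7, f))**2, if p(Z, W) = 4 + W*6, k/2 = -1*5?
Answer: 763876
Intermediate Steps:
k = -10 (k = 2*(-1*5) = 2*(-5) = -10)
f = 150 (f = 30*5 = 150)
p(Z, W) = 4 + 6*W
x = 3
E(h, d) = -30 (E(h, d) = -10*3 = -30)
(E(5, 3) + p(7, f))**2 = (-30 + (4 + 6*150))**2 = (-30 + (4 + 900))**2 = (-30 + 904)**2 = 874**2 = 763876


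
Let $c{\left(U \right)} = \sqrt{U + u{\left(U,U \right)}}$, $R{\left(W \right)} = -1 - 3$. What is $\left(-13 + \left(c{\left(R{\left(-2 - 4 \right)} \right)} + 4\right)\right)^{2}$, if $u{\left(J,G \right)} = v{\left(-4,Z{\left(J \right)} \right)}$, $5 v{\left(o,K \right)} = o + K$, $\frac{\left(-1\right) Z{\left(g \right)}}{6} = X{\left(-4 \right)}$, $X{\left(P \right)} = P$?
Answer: $81$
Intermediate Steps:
$Z{\left(g \right)} = 24$ ($Z{\left(g \right)} = \left(-6\right) \left(-4\right) = 24$)
$v{\left(o,K \right)} = \frac{K}{5} + \frac{o}{5}$ ($v{\left(o,K \right)} = \frac{o + K}{5} = \frac{K + o}{5} = \frac{K}{5} + \frac{o}{5}$)
$u{\left(J,G \right)} = 4$ ($u{\left(J,G \right)} = \frac{1}{5} \cdot 24 + \frac{1}{5} \left(-4\right) = \frac{24}{5} - \frac{4}{5} = 4$)
$R{\left(W \right)} = -4$
$c{\left(U \right)} = \sqrt{4 + U}$ ($c{\left(U \right)} = \sqrt{U + 4} = \sqrt{4 + U}$)
$\left(-13 + \left(c{\left(R{\left(-2 - 4 \right)} \right)} + 4\right)\right)^{2} = \left(-13 + \left(\sqrt{4 - 4} + 4\right)\right)^{2} = \left(-13 + \left(\sqrt{0} + 4\right)\right)^{2} = \left(-13 + \left(0 + 4\right)\right)^{2} = \left(-13 + 4\right)^{2} = \left(-9\right)^{2} = 81$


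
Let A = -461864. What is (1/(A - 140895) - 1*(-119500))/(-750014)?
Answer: -72029700499/452077688626 ≈ -0.15933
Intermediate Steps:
(1/(A - 140895) - 1*(-119500))/(-750014) = (1/(-461864 - 140895) - 1*(-119500))/(-750014) = (1/(-602759) + 119500)*(-1/750014) = (-1/602759 + 119500)*(-1/750014) = (72029700499/602759)*(-1/750014) = -72029700499/452077688626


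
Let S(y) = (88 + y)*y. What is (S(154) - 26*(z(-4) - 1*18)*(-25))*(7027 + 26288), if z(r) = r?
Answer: 765178920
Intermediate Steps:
S(y) = y*(88 + y)
(S(154) - 26*(z(-4) - 1*18)*(-25))*(7027 + 26288) = (154*(88 + 154) - 26*(-4 - 1*18)*(-25))*(7027 + 26288) = (154*242 - 26*(-4 - 18)*(-25))*33315 = (37268 - 26*(-22)*(-25))*33315 = (37268 + 572*(-25))*33315 = (37268 - 14300)*33315 = 22968*33315 = 765178920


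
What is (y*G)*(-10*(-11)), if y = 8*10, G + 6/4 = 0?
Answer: -13200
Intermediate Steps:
G = -3/2 (G = -3/2 + 0 = -3/2 ≈ -1.5000)
y = 80
(y*G)*(-10*(-11)) = (80*(-3/2))*(-10*(-11)) = -120*110 = -13200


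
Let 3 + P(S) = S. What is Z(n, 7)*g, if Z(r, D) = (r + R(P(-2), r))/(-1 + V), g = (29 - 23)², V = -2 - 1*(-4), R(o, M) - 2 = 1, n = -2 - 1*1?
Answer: 0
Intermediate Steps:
n = -3 (n = -2 - 1 = -3)
P(S) = -3 + S
R(o, M) = 3 (R(o, M) = 2 + 1 = 3)
V = 2 (V = -2 + 4 = 2)
g = 36 (g = 6² = 36)
Z(r, D) = 3 + r (Z(r, D) = (r + 3)/(-1 + 2) = (3 + r)/1 = (3 + r)*1 = 3 + r)
Z(n, 7)*g = (3 - 3)*36 = 0*36 = 0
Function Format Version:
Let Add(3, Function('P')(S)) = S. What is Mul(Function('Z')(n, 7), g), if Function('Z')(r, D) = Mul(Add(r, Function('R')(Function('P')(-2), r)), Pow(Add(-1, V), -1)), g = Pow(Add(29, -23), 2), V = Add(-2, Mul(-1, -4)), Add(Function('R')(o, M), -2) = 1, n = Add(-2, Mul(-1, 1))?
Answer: 0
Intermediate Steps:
n = -3 (n = Add(-2, -1) = -3)
Function('P')(S) = Add(-3, S)
Function('R')(o, M) = 3 (Function('R')(o, M) = Add(2, 1) = 3)
V = 2 (V = Add(-2, 4) = 2)
g = 36 (g = Pow(6, 2) = 36)
Function('Z')(r, D) = Add(3, r) (Function('Z')(r, D) = Mul(Add(r, 3), Pow(Add(-1, 2), -1)) = Mul(Add(3, r), Pow(1, -1)) = Mul(Add(3, r), 1) = Add(3, r))
Mul(Function('Z')(n, 7), g) = Mul(Add(3, -3), 36) = Mul(0, 36) = 0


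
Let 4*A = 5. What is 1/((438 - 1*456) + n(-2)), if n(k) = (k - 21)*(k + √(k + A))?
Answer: 112/4723 + 46*I*√3/4723 ≈ 0.023714 + 0.016869*I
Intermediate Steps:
A = 5/4 (A = (¼)*5 = 5/4 ≈ 1.2500)
n(k) = (-21 + k)*(k + √(5/4 + k)) (n(k) = (k - 21)*(k + √(k + 5/4)) = (-21 + k)*(k + √(5/4 + k)))
1/((438 - 1*456) + n(-2)) = 1/((438 - 1*456) + ((-2)² - 21*(-2) - 21*√(5 + 4*(-2))/2 + (½)*(-2)*√(5 + 4*(-2)))) = 1/((438 - 456) + (4 + 42 - 21*√(5 - 8)/2 + (½)*(-2)*√(5 - 8))) = 1/(-18 + (4 + 42 - 21*I*√3/2 + (½)*(-2)*√(-3))) = 1/(-18 + (4 + 42 - 21*I*√3/2 + (½)*(-2)*(I*√3))) = 1/(-18 + (4 + 42 - 21*I*√3/2 - I*√3)) = 1/(-18 + (46 - 23*I*√3/2)) = 1/(28 - 23*I*√3/2)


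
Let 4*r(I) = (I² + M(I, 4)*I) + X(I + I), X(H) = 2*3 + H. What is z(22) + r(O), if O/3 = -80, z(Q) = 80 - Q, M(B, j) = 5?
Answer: 28079/2 ≈ 14040.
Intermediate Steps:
X(H) = 6 + H
O = -240 (O = 3*(-80) = -240)
r(I) = 3/2 + I²/4 + 7*I/4 (r(I) = ((I² + 5*I) + (6 + (I + I)))/4 = ((I² + 5*I) + (6 + 2*I))/4 = (6 + I² + 7*I)/4 = 3/2 + I²/4 + 7*I/4)
z(22) + r(O) = (80 - 1*22) + (3/2 + (¼)*(-240)² + (7/4)*(-240)) = (80 - 22) + (3/2 + (¼)*57600 - 420) = 58 + (3/2 + 14400 - 420) = 58 + 27963/2 = 28079/2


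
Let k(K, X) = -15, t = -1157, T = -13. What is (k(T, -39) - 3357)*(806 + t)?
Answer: 1183572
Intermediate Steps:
(k(T, -39) - 3357)*(806 + t) = (-15 - 3357)*(806 - 1157) = -3372*(-351) = 1183572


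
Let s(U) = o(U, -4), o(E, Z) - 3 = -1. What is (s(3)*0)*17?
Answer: 0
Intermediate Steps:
o(E, Z) = 2 (o(E, Z) = 3 - 1 = 2)
s(U) = 2
(s(3)*0)*17 = (2*0)*17 = 0*17 = 0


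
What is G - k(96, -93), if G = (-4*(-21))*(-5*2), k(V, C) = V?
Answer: -936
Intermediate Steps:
G = -840 (G = 84*(-10) = -840)
G - k(96, -93) = -840 - 1*96 = -840 - 96 = -936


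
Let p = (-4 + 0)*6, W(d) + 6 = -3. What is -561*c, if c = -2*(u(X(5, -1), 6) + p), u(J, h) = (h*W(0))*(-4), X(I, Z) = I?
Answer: 215424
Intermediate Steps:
W(d) = -9 (W(d) = -6 - 3 = -9)
p = -24 (p = -4*6 = -24)
u(J, h) = 36*h (u(J, h) = (h*(-9))*(-4) = -9*h*(-4) = 36*h)
c = -384 (c = -2*(36*6 - 24) = -2*(216 - 24) = -2*192 = -384)
-561*c = -561*(-384) = 215424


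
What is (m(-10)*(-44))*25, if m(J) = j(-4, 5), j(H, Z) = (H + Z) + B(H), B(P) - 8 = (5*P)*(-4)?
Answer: -97900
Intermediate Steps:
B(P) = 8 - 20*P (B(P) = 8 + (5*P)*(-4) = 8 - 20*P)
j(H, Z) = 8 + Z - 19*H (j(H, Z) = (H + Z) + (8 - 20*H) = 8 + Z - 19*H)
m(J) = 89 (m(J) = 8 + 5 - 19*(-4) = 8 + 5 + 76 = 89)
(m(-10)*(-44))*25 = (89*(-44))*25 = -3916*25 = -97900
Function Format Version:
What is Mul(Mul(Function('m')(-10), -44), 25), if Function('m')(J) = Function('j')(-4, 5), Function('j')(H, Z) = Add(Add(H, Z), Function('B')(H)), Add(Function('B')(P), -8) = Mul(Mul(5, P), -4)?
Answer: -97900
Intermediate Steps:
Function('B')(P) = Add(8, Mul(-20, P)) (Function('B')(P) = Add(8, Mul(Mul(5, P), -4)) = Add(8, Mul(-20, P)))
Function('j')(H, Z) = Add(8, Z, Mul(-19, H)) (Function('j')(H, Z) = Add(Add(H, Z), Add(8, Mul(-20, H))) = Add(8, Z, Mul(-19, H)))
Function('m')(J) = 89 (Function('m')(J) = Add(8, 5, Mul(-19, -4)) = Add(8, 5, 76) = 89)
Mul(Mul(Function('m')(-10), -44), 25) = Mul(Mul(89, -44), 25) = Mul(-3916, 25) = -97900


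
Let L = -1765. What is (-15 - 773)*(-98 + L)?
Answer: 1468044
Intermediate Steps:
(-15 - 773)*(-98 + L) = (-15 - 773)*(-98 - 1765) = -788*(-1863) = 1468044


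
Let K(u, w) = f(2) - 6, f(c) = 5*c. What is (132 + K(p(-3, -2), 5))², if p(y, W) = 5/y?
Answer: 18496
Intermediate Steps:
K(u, w) = 4 (K(u, w) = 5*2 - 6 = 10 - 6 = 4)
(132 + K(p(-3, -2), 5))² = (132 + 4)² = 136² = 18496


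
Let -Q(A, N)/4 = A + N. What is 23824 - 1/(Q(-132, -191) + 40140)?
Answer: 987075967/41432 ≈ 23824.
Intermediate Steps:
Q(A, N) = -4*A - 4*N (Q(A, N) = -4*(A + N) = -4*A - 4*N)
23824 - 1/(Q(-132, -191) + 40140) = 23824 - 1/((-4*(-132) - 4*(-191)) + 40140) = 23824 - 1/((528 + 764) + 40140) = 23824 - 1/(1292 + 40140) = 23824 - 1/41432 = 987075967/41432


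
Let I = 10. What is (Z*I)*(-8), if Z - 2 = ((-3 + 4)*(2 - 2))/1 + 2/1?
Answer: -320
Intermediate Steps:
Z = 4 (Z = 2 + (((-3 + 4)*(2 - 2))/1 + 2/1) = 2 + ((1*0)*1 + 2*1) = 2 + (0*1 + 2) = 2 + (0 + 2) = 2 + 2 = 4)
(Z*I)*(-8) = (4*10)*(-8) = 40*(-8) = -320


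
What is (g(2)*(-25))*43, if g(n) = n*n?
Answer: -4300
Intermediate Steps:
g(n) = n**2
(g(2)*(-25))*43 = (2**2*(-25))*43 = (4*(-25))*43 = -100*43 = -4300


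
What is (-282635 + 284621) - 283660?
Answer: -281674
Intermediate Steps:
(-282635 + 284621) - 283660 = 1986 - 283660 = -281674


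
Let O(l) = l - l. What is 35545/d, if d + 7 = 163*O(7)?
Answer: -35545/7 ≈ -5077.9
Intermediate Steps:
O(l) = 0
d = -7 (d = -7 + 163*0 = -7 + 0 = -7)
35545/d = 35545/(-7) = 35545*(-1/7) = -35545/7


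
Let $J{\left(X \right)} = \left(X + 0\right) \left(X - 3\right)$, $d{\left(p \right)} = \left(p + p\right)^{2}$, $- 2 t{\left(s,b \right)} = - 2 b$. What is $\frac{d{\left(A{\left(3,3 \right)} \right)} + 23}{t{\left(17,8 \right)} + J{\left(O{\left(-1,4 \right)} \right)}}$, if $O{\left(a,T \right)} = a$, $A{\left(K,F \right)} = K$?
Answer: $\frac{59}{12} \approx 4.9167$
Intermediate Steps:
$t{\left(s,b \right)} = b$ ($t{\left(s,b \right)} = - \frac{\left(-2\right) b}{2} = b$)
$d{\left(p \right)} = 4 p^{2}$ ($d{\left(p \right)} = \left(2 p\right)^{2} = 4 p^{2}$)
$J{\left(X \right)} = X \left(-3 + X\right)$
$\frac{d{\left(A{\left(3,3 \right)} \right)} + 23}{t{\left(17,8 \right)} + J{\left(O{\left(-1,4 \right)} \right)}} = \frac{4 \cdot 3^{2} + 23}{8 - \left(-3 - 1\right)} = \frac{4 \cdot 9 + 23}{8 - -4} = \frac{36 + 23}{8 + 4} = \frac{59}{12}$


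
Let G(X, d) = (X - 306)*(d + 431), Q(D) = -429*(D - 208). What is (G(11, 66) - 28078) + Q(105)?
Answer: -130506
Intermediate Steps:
Q(D) = 89232 - 429*D (Q(D) = -429*(-208 + D) = 89232 - 429*D)
G(X, d) = (-306 + X)*(431 + d)
(G(11, 66) - 28078) + Q(105) = ((-131886 - 306*66 + 431*11 + 11*66) - 28078) + (89232 - 429*105) = ((-131886 - 20196 + 4741 + 726) - 28078) + (89232 - 45045) = (-146615 - 28078) + 44187 = -174693 + 44187 = -130506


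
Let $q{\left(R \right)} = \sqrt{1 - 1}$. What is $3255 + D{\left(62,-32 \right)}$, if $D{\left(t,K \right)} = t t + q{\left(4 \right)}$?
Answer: $7099$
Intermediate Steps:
$q{\left(R \right)} = 0$ ($q{\left(R \right)} = \sqrt{0} = 0$)
$D{\left(t,K \right)} = t^{2}$ ($D{\left(t,K \right)} = t t + 0 = t^{2} + 0 = t^{2}$)
$3255 + D{\left(62,-32 \right)} = 3255 + 62^{2} = 3255 + 3844 = 7099$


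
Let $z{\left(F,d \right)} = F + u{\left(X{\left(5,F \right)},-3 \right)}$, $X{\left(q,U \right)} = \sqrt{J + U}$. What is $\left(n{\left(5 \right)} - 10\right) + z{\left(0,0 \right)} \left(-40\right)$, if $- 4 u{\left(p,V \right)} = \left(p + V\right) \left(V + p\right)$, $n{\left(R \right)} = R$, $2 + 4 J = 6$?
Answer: $35$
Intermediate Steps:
$J = 1$ ($J = - \frac{1}{2} + \frac{1}{4} \cdot 6 = - \frac{1}{2} + \frac{3}{2} = 1$)
$X{\left(q,U \right)} = \sqrt{1 + U}$
$u{\left(p,V \right)} = - \frac{\left(V + p\right)^{2}}{4}$ ($u{\left(p,V \right)} = - \frac{\left(p + V\right) \left(V + p\right)}{4} = - \frac{\left(V + p\right) \left(V + p\right)}{4} = - \frac{\left(V + p\right)^{2}}{4}$)
$z{\left(F,d \right)} = F - \frac{\left(-3 + \sqrt{1 + F}\right)^{2}}{4}$
$\left(n{\left(5 \right)} - 10\right) + z{\left(0,0 \right)} \left(-40\right) = \left(5 - 10\right) + \left(0 - \frac{\left(-3 + \sqrt{1 + 0}\right)^{2}}{4}\right) \left(-40\right) = -5 + \left(0 - \frac{\left(-3 + \sqrt{1}\right)^{2}}{4}\right) \left(-40\right) = -5 + \left(0 - \frac{\left(-3 + 1\right)^{2}}{4}\right) \left(-40\right) = -5 + \left(0 - \frac{\left(-2\right)^{2}}{4}\right) \left(-40\right) = -5 + \left(0 - 1\right) \left(-40\right) = -5 - -40 = -5 + 40 = 35$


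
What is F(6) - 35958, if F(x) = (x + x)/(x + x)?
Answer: -35957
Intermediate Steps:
F(x) = 1 (F(x) = (2*x)/((2*x)) = (2*x)*(1/(2*x)) = 1)
F(6) - 35958 = 1 - 35958 = -35957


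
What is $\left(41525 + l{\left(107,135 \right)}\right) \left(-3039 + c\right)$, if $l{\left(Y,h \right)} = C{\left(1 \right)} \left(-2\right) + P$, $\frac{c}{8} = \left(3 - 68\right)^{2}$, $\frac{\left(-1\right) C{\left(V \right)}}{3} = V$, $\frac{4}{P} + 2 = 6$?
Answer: $1277565852$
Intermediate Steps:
$P = 1$ ($P = \frac{4}{-2 + 6} = \frac{4}{4} = 4 \cdot \frac{1}{4} = 1$)
$C{\left(V \right)} = - 3 V$
$c = 33800$ ($c = 8 \left(3 - 68\right)^{2} = 8 \left(-65\right)^{2} = 8 \cdot 4225 = 33800$)
$l{\left(Y,h \right)} = 7$ ($l{\left(Y,h \right)} = \left(-3\right) 1 \left(-2\right) + 1 = \left(-3\right) \left(-2\right) + 1 = 6 + 1 = 7$)
$\left(41525 + l{\left(107,135 \right)}\right) \left(-3039 + c\right) = \left(41525 + 7\right) \left(-3039 + 33800\right) = 41532 \cdot 30761 = 1277565852$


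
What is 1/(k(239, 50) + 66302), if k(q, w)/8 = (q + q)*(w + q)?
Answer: 1/1171438 ≈ 8.5365e-7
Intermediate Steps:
k(q, w) = 16*q*(q + w) (k(q, w) = 8*((q + q)*(w + q)) = 8*((2*q)*(q + w)) = 8*(2*q*(q + w)) = 16*q*(q + w))
1/(k(239, 50) + 66302) = 1/(16*239*(239 + 50) + 66302) = 1/(16*239*289 + 66302) = 1/(1105136 + 66302) = 1/1171438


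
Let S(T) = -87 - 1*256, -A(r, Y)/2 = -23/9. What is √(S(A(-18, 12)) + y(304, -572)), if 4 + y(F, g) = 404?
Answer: √57 ≈ 7.5498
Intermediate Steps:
y(F, g) = 400 (y(F, g) = -4 + 404 = 400)
A(r, Y) = 46/9 (A(r, Y) = -(-46)/9 = -2*(-23/9) = 46/9)
S(T) = -343 (S(T) = -87 - 256 = -343)
√(S(A(-18, 12)) + y(304, -572)) = √(-343 + 400) = √57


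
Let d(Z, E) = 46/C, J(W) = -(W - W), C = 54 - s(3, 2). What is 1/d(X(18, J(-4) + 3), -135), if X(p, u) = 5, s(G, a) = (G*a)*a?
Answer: 21/23 ≈ 0.91304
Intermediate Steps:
s(G, a) = G*a²
C = 42 (C = 54 - 3*2² = 54 - 3*4 = 54 - 1*12 = 54 - 12 = 42)
J(W) = 0 (J(W) = -1*0 = 0)
d(Z, E) = 23/21 (d(Z, E) = 46/42 = 46*(1/42) = 23/21)
1/d(X(18, J(-4) + 3), -135) = 1/(23/21) = 21/23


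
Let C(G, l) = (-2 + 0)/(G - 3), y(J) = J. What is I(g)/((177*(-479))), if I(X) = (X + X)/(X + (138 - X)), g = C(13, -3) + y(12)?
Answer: -1/495765 ≈ -2.0171e-6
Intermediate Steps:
C(G, l) = -2/(-3 + G)
g = 59/5 (g = -2/(-3 + 13) + 12 = -2/10 + 12 = -2*1/10 + 12 = -1/5 + 12 = 59/5 ≈ 11.800)
I(X) = X/69 (I(X) = (2*X)/138 = (2*X)*(1/138) = X/69)
I(g)/((177*(-479))) = ((1/69)*(59/5))/((177*(-479))) = (59/345)/(-84783) = (59/345)*(-1/84783) = -1/495765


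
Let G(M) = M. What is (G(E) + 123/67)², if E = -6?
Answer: 77841/4489 ≈ 17.340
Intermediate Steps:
(G(E) + 123/67)² = (-6 + 123/67)² = (-279/67)² = 77841/4489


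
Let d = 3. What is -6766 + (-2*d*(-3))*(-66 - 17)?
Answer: -8260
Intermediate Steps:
-6766 + (-2*d*(-3))*(-66 - 17) = -6766 + (-2*3*(-3))*(-66 - 17) = -6766 - 6*(-3)*(-83) = -6766 + 18*(-83) = -6766 - 1494 = -8260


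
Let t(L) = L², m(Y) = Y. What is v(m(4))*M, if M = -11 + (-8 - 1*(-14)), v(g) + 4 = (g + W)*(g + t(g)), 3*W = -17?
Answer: 560/3 ≈ 186.67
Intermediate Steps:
W = -17/3 (W = (⅓)*(-17) = -17/3 ≈ -5.6667)
v(g) = -4 + (-17/3 + g)*(g + g²) (v(g) = -4 + (g - 17/3)*(g + g²) = -4 + (-17/3 + g)*(g + g²))
M = -5 (M = -11 + (-8 + 14) = -11 + 6 = -5)
v(m(4))*M = (-4 + 4³ - 17/3*4 - 14/3*4²)*(-5) = (-4 + 64 - 68/3 - 14/3*16)*(-5) = (-4 + 64 - 68/3 - 224/3)*(-5) = -112/3*(-5) = 560/3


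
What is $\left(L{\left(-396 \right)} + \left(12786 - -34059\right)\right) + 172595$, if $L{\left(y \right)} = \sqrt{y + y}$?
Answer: $219440 + 6 i \sqrt{22} \approx 2.1944 \cdot 10^{5} + 28.142 i$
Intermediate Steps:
$L{\left(y \right)} = \sqrt{2} \sqrt{y}$ ($L{\left(y \right)} = \sqrt{2 y} = \sqrt{2} \sqrt{y}$)
$\left(L{\left(-396 \right)} + \left(12786 - -34059\right)\right) + 172595 = \left(\sqrt{2} \sqrt{-396} + \left(12786 - -34059\right)\right) + 172595 = \left(\sqrt{2} \cdot 6 i \sqrt{11} + \left(12786 + 34059\right)\right) + 172595 = \left(6 i \sqrt{22} + 46845\right) + 172595 = \left(46845 + 6 i \sqrt{22}\right) + 172595 = 219440 + 6 i \sqrt{22}$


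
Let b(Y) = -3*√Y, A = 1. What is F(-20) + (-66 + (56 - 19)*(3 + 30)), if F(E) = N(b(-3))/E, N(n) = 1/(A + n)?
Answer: 646799/560 - 3*I*√3/560 ≈ 1155.0 - 0.0092788*I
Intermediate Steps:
N(n) = 1/(1 + n)
F(E) = 1/(E*(1 - 3*I*√3)) (F(E) = 1/((1 - 3*I*√3)*E) = 1/(E*(1 - 3*I*√3)))
F(-20) + (-66 + (56 - 19)*(3 + 30)) = I/(-20*(I + 3*√3)) + (-66 + (56 - 19)*(3 + 30)) = I*(-1/20)/(I + 3*√3) + (-66 + 37*33) = -I/(20*(I + 3*√3)) + (-66 + 1221) = -I/(20*(I + 3*√3)) + 1155 = 1155 - I/(20*(I + 3*√3))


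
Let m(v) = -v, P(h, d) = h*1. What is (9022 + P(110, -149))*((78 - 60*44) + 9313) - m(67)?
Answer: 61650199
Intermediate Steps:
P(h, d) = h
(9022 + P(110, -149))*((78 - 60*44) + 9313) - m(67) = (9022 + 110)*((78 - 60*44) + 9313) - (-1)*67 = 9132*((78 - 2640) + 9313) - 1*(-67) = 9132*(-2562 + 9313) + 67 = 9132*6751 + 67 = 61650132 + 67 = 61650199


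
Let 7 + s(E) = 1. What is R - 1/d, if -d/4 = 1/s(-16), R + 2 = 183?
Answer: 359/2 ≈ 179.50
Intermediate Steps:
R = 181 (R = -2 + 183 = 181)
s(E) = -6 (s(E) = -7 + 1 = -6)
d = ⅔ (d = -4/(-6) = -4*(-⅙) = ⅔ ≈ 0.66667)
R - 1/d = 181 - 1/⅔ = 181 - 1*3/2 = 181 - 3/2 = 359/2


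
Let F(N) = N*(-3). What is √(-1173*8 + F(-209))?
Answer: 3*I*√973 ≈ 93.579*I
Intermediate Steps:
F(N) = -3*N
√(-1173*8 + F(-209)) = √(-1173*8 - 3*(-209)) = √(-9384 + 627) = √(-8757) = 3*I*√973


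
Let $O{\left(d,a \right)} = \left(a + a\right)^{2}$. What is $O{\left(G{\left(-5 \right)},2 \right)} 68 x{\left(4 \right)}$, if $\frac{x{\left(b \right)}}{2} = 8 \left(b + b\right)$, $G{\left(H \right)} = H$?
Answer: $139264$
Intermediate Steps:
$x{\left(b \right)} = 32 b$ ($x{\left(b \right)} = 2 \cdot 8 \left(b + b\right) = 2 \cdot 8 \cdot 2 b = 2 \cdot 16 b = 32 b$)
$O{\left(d,a \right)} = 4 a^{2}$ ($O{\left(d,a \right)} = \left(2 a\right)^{2} = 4 a^{2}$)
$O{\left(G{\left(-5 \right)},2 \right)} 68 x{\left(4 \right)} = 4 \cdot 2^{2} \cdot 68 \cdot 32 \cdot 4 = 4 \cdot 4 \cdot 68 \cdot 128 = 16 \cdot 68 \cdot 128 = 1088 \cdot 128 = 139264$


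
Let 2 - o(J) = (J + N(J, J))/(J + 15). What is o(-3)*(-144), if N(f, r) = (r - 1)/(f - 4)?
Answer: -2220/7 ≈ -317.14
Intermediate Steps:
N(f, r) = (-1 + r)/(-4 + f)
o(J) = 2 - (J + (-1 + J)/(-4 + J))/(15 + J) (o(J) = 2 - (J + (-1 + J)/(-4 + J))/(J + 15) = 2 - (J + (-1 + J)/(-4 + J))/(15 + J))
o(-3)*(-144) = ((1 - 1*(-3) + (-4 - 3)*(30 - 3))/((-4 - 3)*(15 - 3)))*(-144) = ((1 + 3 - 7*27)/(-7*12))*(-144) = -1/7*1/12*(1 + 3 - 189)*(-144) = -1/7*1/12*(-185)*(-144) = (185/84)*(-144) = -2220/7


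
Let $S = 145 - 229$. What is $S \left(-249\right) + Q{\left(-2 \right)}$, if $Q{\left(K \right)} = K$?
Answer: $20914$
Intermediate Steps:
$S = -84$ ($S = 145 - 229 = -84$)
$S \left(-249\right) + Q{\left(-2 \right)} = \left(-84\right) \left(-249\right) - 2 = 20916 - 2 = 20914$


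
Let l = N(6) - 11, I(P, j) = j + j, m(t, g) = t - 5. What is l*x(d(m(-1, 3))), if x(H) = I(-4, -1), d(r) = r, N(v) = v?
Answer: 10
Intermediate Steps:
m(t, g) = -5 + t
I(P, j) = 2*j
x(H) = -2 (x(H) = 2*(-1) = -2)
l = -5 (l = 6 - 11 = -5)
l*x(d(m(-1, 3))) = -5*(-2) = 10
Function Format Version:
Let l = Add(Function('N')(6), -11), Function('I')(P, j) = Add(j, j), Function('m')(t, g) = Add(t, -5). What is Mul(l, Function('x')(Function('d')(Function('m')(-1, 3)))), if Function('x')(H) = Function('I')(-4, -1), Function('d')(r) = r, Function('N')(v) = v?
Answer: 10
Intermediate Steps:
Function('m')(t, g) = Add(-5, t)
Function('I')(P, j) = Mul(2, j)
Function('x')(H) = -2 (Function('x')(H) = Mul(2, -1) = -2)
l = -5 (l = Add(6, -11) = -5)
Mul(l, Function('x')(Function('d')(Function('m')(-1, 3)))) = Mul(-5, -2) = 10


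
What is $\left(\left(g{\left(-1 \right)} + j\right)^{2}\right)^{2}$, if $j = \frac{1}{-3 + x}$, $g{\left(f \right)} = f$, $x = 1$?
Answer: $\frac{81}{16} \approx 5.0625$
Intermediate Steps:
$j = - \frac{1}{2}$ ($j = \frac{1}{-3 + 1} = \frac{1}{-2} = - \frac{1}{2} \approx -0.5$)
$\left(\left(g{\left(-1 \right)} + j\right)^{2}\right)^{2} = \left(\left(-1 - \frac{1}{2}\right)^{2}\right)^{2} = \left(\left(- \frac{3}{2}\right)^{2}\right)^{2} = \left(\frac{9}{4}\right)^{2} = \frac{81}{16}$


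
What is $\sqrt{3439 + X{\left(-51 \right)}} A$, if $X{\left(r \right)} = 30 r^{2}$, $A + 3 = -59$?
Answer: $- 62 \sqrt{81469} \approx -17697.0$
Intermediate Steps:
$A = -62$ ($A = -3 - 59 = -62$)
$\sqrt{3439 + X{\left(-51 \right)}} A = \sqrt{3439 + 30 \left(-51\right)^{2}} \left(-62\right) = \sqrt{3439 + 30 \cdot 2601} \left(-62\right) = \sqrt{3439 + 78030} \left(-62\right) = \sqrt{81469} \left(-62\right) = - 62 \sqrt{81469}$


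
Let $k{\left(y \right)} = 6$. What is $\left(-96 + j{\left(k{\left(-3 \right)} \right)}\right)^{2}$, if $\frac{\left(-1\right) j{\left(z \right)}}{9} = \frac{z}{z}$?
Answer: $11025$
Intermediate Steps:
$j{\left(z \right)} = -9$ ($j{\left(z \right)} = - 9 \frac{z}{z} = \left(-9\right) 1 = -9$)
$\left(-96 + j{\left(k{\left(-3 \right)} \right)}\right)^{2} = \left(-96 - 9\right)^{2} = \left(-105\right)^{2} = 11025$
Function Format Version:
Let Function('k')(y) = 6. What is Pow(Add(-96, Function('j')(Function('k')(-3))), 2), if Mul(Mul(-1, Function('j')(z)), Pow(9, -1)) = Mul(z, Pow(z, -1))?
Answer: 11025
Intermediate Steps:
Function('j')(z) = -9 (Function('j')(z) = Mul(-9, Mul(z, Pow(z, -1))) = Mul(-9, 1) = -9)
Pow(Add(-96, Function('j')(Function('k')(-3))), 2) = Pow(Add(-96, -9), 2) = Pow(-105, 2) = 11025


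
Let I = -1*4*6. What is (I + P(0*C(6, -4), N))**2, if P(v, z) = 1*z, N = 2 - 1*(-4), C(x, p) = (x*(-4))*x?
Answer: 324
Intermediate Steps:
C(x, p) = -4*x**2 (C(x, p) = (-4*x)*x = -4*x**2)
N = 6 (N = 2 + 4 = 6)
P(v, z) = z
I = -24 (I = -4*6 = -24)
(I + P(0*C(6, -4), N))**2 = (-24 + 6)**2 = (-18)**2 = 324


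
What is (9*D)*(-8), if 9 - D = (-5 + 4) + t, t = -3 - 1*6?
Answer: -1368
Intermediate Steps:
t = -9 (t = -3 - 6 = -9)
D = 19 (D = 9 - ((-5 + 4) - 9) = 9 - (-1 - 9) = 9 - 1*(-10) = 9 + 10 = 19)
(9*D)*(-8) = (9*19)*(-8) = 171*(-8) = -1368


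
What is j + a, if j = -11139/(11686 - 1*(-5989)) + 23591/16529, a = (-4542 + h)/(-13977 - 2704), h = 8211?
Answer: 401763645877/696193628725 ≈ 0.57709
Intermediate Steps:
a = -3669/16681 (a = (-4542 + 8211)/(-13977 - 2704) = 3669/(-16681) = 3669*(-1/16681) = -3669/16681 ≈ -0.21995)
j = 232854394/292150075 (j = -11139/(11686 + 5989) + 23591*(1/16529) = -11139/17675 + 23591/16529 = 232854394/292150075 ≈ 0.79704)
j + a = 232854394/292150075 - 3669/16681 = 401763645877/696193628725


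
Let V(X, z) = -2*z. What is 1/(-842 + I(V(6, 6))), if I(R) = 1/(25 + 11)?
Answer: -36/30311 ≈ -0.0011877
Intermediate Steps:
I(R) = 1/36
1/(-842 + I(V(6, 6))) = 1/(-842 + 1/36) = 1/(-30311/36) = -36/30311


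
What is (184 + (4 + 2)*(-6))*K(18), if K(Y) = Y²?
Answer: 47952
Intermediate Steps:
(184 + (4 + 2)*(-6))*K(18) = (184 + (4 + 2)*(-6))*18² = (184 + 6*(-6))*324 = (184 - 36)*324 = 148*324 = 47952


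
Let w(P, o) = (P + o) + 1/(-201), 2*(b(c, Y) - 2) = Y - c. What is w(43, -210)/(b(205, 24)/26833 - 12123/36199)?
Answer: 65211060965312/132057028341 ≈ 493.81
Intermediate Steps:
b(c, Y) = 2 + Y/2 - c/2 (b(c, Y) = 2 + (Y - c)/2 = 2 + (Y/2 - c/2) = 2 + Y/2 - c/2)
w(P, o) = -1/201 + P + o (w(P, o) = (P + o) - 1/201 = -1/201 + P + o)
w(43, -210)/(b(205, 24)/26833 - 12123/36199) = (-1/201 + 43 - 210)/((2 + (1/2)*24 - 1/2*205)/26833 - 12123/36199) = -33568/(201*((2 + 12 - 205/2)*(1/26833) - 12123*1/36199)) = -33568/(201*(-177/2*1/26833 - 12123/36199)) = -33568/(201*(-177/53666 - 12123/36199)) = -33568/(201*(-657000141/1942655534)) = -33568/201*(-1942655534/657000141) = 65211060965312/132057028341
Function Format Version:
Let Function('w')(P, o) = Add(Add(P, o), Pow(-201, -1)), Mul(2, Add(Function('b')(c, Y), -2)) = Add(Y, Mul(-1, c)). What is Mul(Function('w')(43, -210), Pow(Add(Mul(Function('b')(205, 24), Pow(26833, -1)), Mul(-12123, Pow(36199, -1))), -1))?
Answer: Rational(65211060965312, 132057028341) ≈ 493.81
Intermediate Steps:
Function('b')(c, Y) = Add(2, Mul(Rational(1, 2), Y), Mul(Rational(-1, 2), c)) (Function('b')(c, Y) = Add(2, Mul(Rational(1, 2), Add(Y, Mul(-1, c)))) = Add(2, Add(Mul(Rational(1, 2), Y), Mul(Rational(-1, 2), c))) = Add(2, Mul(Rational(1, 2), Y), Mul(Rational(-1, 2), c)))
Function('w')(P, o) = Add(Rational(-1, 201), P, o) (Function('w')(P, o) = Add(Add(P, o), Rational(-1, 201)) = Add(Rational(-1, 201), P, o))
Mul(Function('w')(43, -210), Pow(Add(Mul(Function('b')(205, 24), Pow(26833, -1)), Mul(-12123, Pow(36199, -1))), -1)) = Mul(Add(Rational(-1, 201), 43, -210), Pow(Add(Mul(Add(2, Mul(Rational(1, 2), 24), Mul(Rational(-1, 2), 205)), Pow(26833, -1)), Mul(-12123, Pow(36199, -1))), -1)) = Mul(Rational(-33568, 201), Pow(Add(Mul(Add(2, 12, Rational(-205, 2)), Rational(1, 26833)), Mul(-12123, Rational(1, 36199))), -1)) = Mul(Rational(-33568, 201), Pow(Add(Mul(Rational(-177, 2), Rational(1, 26833)), Rational(-12123, 36199)), -1)) = Mul(Rational(-33568, 201), Pow(Add(Rational(-177, 53666), Rational(-12123, 36199)), -1)) = Mul(Rational(-33568, 201), Pow(Rational(-657000141, 1942655534), -1)) = Mul(Rational(-33568, 201), Rational(-1942655534, 657000141)) = Rational(65211060965312, 132057028341)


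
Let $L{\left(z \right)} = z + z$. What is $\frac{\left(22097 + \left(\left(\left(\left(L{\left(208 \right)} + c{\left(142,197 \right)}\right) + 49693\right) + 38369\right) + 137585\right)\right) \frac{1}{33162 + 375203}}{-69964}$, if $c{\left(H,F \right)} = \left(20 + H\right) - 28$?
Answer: $- \frac{124147}{14285424430} \approx -8.6905 \cdot 10^{-6}$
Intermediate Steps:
$c{\left(H,F \right)} = -8 + H$
$L{\left(z \right)} = 2 z$
$\frac{\left(22097 + \left(\left(\left(\left(L{\left(208 \right)} + c{\left(142,197 \right)}\right) + 49693\right) + 38369\right) + 137585\right)\right) \frac{1}{33162 + 375203}}{-69964} = \frac{\left(22097 + \left(\left(\left(\left(2 \cdot 208 + \left(-8 + 142\right)\right) + 49693\right) + 38369\right) + 137585\right)\right) \frac{1}{33162 + 375203}}{-69964} = \frac{22097 + \left(\left(\left(\left(416 + 134\right) + 49693\right) + 38369\right) + 137585\right)}{408365} \left(- \frac{1}{69964}\right) = \left(22097 + \left(\left(\left(550 + 49693\right) + 38369\right) + 137585\right)\right) \frac{1}{408365} \left(- \frac{1}{69964}\right) = \left(22097 + \left(\left(50243 + 38369\right) + 137585\right)\right) \frac{1}{408365} \left(- \frac{1}{69964}\right) = \left(22097 + \left(88612 + 137585\right)\right) \frac{1}{408365} \left(- \frac{1}{69964}\right) = \left(22097 + 226197\right) \frac{1}{408365} \left(- \frac{1}{69964}\right) = 248294 \cdot \frac{1}{408365} \left(- \frac{1}{69964}\right) = \frac{248294}{408365} \left(- \frac{1}{69964}\right) = - \frac{124147}{14285424430}$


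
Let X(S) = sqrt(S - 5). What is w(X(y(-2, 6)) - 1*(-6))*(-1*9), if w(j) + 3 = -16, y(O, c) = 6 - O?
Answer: 171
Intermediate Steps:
X(S) = sqrt(-5 + S)
w(j) = -19 (w(j) = -3 - 16 = -19)
w(X(y(-2, 6)) - 1*(-6))*(-1*9) = -(-19)*9 = -19*(-9) = 171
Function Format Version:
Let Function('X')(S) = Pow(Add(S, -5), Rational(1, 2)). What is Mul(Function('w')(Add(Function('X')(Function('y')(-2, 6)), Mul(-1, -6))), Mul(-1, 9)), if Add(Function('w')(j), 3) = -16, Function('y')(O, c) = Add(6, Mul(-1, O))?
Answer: 171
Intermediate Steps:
Function('X')(S) = Pow(Add(-5, S), Rational(1, 2))
Function('w')(j) = -19 (Function('w')(j) = Add(-3, -16) = -19)
Mul(Function('w')(Add(Function('X')(Function('y')(-2, 6)), Mul(-1, -6))), Mul(-1, 9)) = Mul(-19, Mul(-1, 9)) = Mul(-19, -9) = 171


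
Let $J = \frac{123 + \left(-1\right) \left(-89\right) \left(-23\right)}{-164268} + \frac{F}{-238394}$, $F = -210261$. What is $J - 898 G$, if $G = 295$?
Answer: $- \frac{15346116181291}{57929742} \approx -2.6491 \cdot 10^{5}$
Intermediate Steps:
$J = \frac{51771929}{57929742}$ ($J = \frac{123 + \left(-1\right) \left(-89\right) \left(-23\right)}{-164268} - \frac{210261}{-238394} = \left(123 + 89 \left(-23\right)\right) \left(- \frac{1}{164268}\right) - - \frac{210261}{238394} = \left(123 - 2047\right) \left(- \frac{1}{164268}\right) + \frac{210261}{238394} = \left(-1924\right) \left(- \frac{1}{164268}\right) + \frac{210261}{238394} = \frac{37}{3159} + \frac{210261}{238394} = \frac{51771929}{57929742} \approx 0.8937$)
$J - 898 G = \frac{51771929}{57929742} - 264910 = - \frac{15346116181291}{57929742}$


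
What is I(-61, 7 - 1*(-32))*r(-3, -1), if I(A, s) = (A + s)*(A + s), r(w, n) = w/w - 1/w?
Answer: 1936/3 ≈ 645.33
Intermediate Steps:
r(w, n) = 1 - 1/w
I(A, s) = (A + s)**2
I(-61, 7 - 1*(-32))*r(-3, -1) = (-61 + (7 - 1*(-32)))**2*((-1 - 3)/(-3)) = (-61 + (7 + 32))**2*(-1/3*(-4)) = (-61 + 39)**2*(4/3) = (-22)**2*(4/3) = 484*(4/3) = 1936/3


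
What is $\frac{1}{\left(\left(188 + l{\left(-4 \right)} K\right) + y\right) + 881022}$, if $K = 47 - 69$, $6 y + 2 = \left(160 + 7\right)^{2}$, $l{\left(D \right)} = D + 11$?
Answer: $\frac{6}{5314223} \approx 1.129 \cdot 10^{-6}$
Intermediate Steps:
$l{\left(D \right)} = 11 + D$
$y = \frac{27887}{6}$ ($y = - \frac{1}{3} + \frac{\left(160 + 7\right)^{2}}{6} = - \frac{1}{3} + \frac{167^{2}}{6} = - \frac{1}{3} + \frac{1}{6} \cdot 27889 = - \frac{1}{3} + \frac{27889}{6} = \frac{27887}{6} \approx 4647.8$)
$K = -22$
$\frac{1}{\left(\left(188 + l{\left(-4 \right)} K\right) + y\right) + 881022} = \frac{1}{\left(\left(188 + \left(11 - 4\right) \left(-22\right)\right) + \frac{27887}{6}\right) + 881022} = \frac{1}{\left(\left(188 + 7 \left(-22\right)\right) + \frac{27887}{6}\right) + 881022} = \frac{1}{\left(\left(188 - 154\right) + \frac{27887}{6}\right) + 881022} = \frac{1}{\left(34 + \frac{27887}{6}\right) + 881022} = \frac{1}{\frac{28091}{6} + 881022} = \frac{1}{\frac{5314223}{6}} = \frac{6}{5314223}$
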